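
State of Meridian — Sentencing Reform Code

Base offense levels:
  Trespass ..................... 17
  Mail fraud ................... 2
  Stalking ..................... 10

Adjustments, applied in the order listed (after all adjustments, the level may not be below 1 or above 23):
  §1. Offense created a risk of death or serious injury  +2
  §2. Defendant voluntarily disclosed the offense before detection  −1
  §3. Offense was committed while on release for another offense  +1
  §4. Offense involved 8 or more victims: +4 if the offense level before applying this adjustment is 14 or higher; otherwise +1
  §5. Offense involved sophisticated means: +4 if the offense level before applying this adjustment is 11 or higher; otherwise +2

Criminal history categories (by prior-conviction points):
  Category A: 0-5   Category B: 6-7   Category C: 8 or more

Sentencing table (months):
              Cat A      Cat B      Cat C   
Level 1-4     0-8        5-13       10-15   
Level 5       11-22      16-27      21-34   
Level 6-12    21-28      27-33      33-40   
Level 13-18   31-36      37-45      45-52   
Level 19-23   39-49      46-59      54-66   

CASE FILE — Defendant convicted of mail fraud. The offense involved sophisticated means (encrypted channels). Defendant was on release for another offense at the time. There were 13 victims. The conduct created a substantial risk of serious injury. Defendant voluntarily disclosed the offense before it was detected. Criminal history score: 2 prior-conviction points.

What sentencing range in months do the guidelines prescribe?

Base offense level for mail fraud: 2.
§1 applies: 2 + 2 = 4.
§2 applies: 4 − 1 = 3.
§3 applies: 3 + 1 = 4.
§4 applies (level before this adjustment is 4 < 14, so +1): 4 + 1 = 5.
§5 applies (level before this adjustment is 5 < 11, so +2): 5 + 2 = 7.
Final offense level: 7.
Criminal history: 2 prior points → Category A (0-5).
Level 7 falls in the 6-12 band.
Grid: Level 6-12 × Category A = 21-28 months.

21-28 months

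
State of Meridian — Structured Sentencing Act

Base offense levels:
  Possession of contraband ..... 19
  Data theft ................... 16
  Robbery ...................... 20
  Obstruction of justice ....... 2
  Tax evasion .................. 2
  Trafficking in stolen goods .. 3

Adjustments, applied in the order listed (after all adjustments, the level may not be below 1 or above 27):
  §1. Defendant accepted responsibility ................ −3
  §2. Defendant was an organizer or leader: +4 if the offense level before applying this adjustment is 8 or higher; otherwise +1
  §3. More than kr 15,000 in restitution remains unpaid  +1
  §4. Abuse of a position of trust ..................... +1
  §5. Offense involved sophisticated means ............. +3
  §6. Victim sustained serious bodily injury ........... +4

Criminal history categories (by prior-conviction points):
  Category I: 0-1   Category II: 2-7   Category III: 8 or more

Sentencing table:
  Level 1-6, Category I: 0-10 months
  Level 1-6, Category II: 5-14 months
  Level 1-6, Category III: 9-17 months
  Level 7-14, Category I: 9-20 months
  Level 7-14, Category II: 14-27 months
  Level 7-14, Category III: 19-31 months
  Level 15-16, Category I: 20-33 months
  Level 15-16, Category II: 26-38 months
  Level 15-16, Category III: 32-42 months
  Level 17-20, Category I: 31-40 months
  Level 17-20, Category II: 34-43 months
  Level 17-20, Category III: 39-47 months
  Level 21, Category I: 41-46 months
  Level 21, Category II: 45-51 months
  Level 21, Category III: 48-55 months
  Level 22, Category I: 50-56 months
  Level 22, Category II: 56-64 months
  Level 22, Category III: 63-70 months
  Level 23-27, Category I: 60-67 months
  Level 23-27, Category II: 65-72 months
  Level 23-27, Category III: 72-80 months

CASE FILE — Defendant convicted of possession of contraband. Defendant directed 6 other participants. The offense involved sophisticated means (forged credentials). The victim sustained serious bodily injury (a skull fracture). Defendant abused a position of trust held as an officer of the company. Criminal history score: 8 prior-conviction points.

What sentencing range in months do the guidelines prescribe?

72-80 months

Base offense level for possession of contraband: 19.
§1 does not apply.
§2 applies (level before this adjustment is 19 ≥ 8, so +4): 19 + 4 = 23.
§3 does not apply.
§4 applies: 23 + 1 = 24.
§5 applies: 24 + 3 = 27.
§6 applies: 27 + 4 = 31.
Level 31 exceeds the maximum of 27; capped at 27.
Final offense level: 27.
Criminal history: 8 prior points → Category III (8+).
Level 27 falls in the 23-27 band.
Grid: Level 23-27 × Category III = 72-80 months.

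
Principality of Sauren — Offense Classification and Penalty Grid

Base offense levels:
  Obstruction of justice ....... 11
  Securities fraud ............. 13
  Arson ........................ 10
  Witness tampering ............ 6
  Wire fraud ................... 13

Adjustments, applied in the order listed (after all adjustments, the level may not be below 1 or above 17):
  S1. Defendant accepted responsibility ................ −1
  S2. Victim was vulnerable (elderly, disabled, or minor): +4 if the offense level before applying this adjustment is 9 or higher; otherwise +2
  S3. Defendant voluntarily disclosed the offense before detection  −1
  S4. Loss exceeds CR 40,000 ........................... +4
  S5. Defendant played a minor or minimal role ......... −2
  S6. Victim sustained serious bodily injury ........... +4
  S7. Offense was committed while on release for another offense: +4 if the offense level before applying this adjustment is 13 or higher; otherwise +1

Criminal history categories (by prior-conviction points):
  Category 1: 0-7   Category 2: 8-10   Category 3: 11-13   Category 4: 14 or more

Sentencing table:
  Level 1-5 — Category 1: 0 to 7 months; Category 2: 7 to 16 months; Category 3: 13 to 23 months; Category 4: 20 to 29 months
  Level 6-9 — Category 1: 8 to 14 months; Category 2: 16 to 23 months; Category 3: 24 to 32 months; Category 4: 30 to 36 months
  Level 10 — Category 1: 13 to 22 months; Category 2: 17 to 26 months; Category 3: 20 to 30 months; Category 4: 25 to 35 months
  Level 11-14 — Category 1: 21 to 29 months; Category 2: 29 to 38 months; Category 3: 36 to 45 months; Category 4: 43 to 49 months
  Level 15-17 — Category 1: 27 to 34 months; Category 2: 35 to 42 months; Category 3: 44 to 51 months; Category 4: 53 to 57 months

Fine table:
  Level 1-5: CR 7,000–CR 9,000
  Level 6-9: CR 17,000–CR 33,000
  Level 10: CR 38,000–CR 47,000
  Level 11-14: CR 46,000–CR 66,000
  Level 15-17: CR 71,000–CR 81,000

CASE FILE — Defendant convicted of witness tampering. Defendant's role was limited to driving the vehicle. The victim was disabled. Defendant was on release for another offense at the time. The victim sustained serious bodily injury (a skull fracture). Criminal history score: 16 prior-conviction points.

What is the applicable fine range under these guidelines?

Base offense level for witness tampering: 6.
S2 applies (level before this adjustment is 6 < 9, so +2): 6 + 2 = 8.
S4 does not apply.
S5 applies: 8 − 2 = 6.
S6 applies: 6 + 4 = 10.
S7 applies (level before this adjustment is 10 < 13, so +1): 10 + 1 = 11.
Final offense level: 11.
Level 11 falls in the 11-14 band.
Fine table: Level 11-14 → CR 46,000–CR 66,000.

CR 46,000–CR 66,000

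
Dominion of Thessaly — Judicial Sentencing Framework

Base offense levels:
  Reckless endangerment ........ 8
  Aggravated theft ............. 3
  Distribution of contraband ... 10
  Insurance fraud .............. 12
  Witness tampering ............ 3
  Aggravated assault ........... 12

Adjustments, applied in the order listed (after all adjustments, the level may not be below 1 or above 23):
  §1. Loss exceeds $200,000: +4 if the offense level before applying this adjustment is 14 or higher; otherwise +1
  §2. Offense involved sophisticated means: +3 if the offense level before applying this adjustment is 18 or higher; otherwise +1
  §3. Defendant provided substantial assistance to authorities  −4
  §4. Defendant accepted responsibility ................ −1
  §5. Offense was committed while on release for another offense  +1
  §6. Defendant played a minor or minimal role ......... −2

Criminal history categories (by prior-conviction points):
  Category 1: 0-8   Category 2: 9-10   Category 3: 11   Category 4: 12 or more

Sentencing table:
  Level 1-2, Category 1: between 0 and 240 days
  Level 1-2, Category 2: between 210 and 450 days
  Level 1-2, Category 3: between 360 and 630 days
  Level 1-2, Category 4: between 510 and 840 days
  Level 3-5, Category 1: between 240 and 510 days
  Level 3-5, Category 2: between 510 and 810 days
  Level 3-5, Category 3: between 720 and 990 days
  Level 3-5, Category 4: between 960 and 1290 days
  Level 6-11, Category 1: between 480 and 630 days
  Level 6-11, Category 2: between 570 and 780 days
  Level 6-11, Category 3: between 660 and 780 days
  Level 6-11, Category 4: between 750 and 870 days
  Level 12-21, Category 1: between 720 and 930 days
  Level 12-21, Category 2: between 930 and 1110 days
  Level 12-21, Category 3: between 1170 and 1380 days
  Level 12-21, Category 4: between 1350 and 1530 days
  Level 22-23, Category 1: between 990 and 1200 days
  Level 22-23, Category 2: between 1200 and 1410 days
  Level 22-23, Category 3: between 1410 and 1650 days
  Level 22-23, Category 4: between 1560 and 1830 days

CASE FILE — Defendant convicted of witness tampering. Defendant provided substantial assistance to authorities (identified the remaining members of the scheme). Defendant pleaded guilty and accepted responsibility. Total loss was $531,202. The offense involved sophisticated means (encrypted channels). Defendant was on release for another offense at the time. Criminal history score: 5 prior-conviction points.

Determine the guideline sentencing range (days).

Base offense level for witness tampering: 3.
§1 applies (level before this adjustment is 3 < 14, so +1): 3 + 1 = 4.
§2 applies (level before this adjustment is 4 < 18, so +1): 4 + 1 = 5.
§3 applies: 5 − 4 = 1.
§4 applies: 1 − 1 = 0.
§5 applies: 0 + 1 = 1.
Final offense level: 1.
Criminal history: 5 prior points → Category 1 (0-8).
Level 1 falls in the 1-2 band.
Grid: Level 1-2 × Category 1 = 0-240 days.

0-240 days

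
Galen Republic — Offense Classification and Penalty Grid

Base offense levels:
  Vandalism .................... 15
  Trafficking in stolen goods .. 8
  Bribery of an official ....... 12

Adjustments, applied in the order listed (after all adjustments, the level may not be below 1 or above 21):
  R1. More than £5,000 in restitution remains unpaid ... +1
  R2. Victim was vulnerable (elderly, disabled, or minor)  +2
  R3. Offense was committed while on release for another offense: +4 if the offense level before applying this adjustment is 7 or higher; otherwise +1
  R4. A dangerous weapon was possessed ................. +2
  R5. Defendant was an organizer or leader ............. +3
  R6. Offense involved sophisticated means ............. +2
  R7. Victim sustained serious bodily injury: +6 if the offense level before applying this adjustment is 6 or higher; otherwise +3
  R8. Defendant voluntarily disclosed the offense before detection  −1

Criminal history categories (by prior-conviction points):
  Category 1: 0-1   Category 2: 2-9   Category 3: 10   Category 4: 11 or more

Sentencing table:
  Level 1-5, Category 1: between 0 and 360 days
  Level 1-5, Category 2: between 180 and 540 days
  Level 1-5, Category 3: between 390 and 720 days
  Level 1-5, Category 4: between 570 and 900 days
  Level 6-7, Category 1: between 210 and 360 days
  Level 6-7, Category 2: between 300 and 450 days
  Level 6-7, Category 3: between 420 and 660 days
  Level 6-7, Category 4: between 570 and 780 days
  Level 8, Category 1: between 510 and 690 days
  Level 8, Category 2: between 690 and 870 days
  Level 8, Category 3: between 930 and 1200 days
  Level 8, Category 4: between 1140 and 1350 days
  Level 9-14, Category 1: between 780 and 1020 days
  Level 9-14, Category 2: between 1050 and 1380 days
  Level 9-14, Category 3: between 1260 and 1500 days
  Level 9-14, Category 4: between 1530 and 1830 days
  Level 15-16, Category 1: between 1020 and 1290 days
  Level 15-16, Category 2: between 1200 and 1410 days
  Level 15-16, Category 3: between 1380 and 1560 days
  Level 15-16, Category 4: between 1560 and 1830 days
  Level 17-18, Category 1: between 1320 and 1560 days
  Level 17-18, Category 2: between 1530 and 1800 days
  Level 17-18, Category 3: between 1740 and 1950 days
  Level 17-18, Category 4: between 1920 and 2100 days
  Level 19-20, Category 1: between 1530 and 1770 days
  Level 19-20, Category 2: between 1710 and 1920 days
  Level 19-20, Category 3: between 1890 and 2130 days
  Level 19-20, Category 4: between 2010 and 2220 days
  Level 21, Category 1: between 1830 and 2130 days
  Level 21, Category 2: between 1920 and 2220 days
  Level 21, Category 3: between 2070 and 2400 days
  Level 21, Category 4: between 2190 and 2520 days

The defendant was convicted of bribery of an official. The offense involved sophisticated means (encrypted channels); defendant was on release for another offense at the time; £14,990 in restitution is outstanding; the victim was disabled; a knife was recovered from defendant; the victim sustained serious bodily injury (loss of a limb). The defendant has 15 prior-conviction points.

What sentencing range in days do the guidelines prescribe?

2190-2520 days

Base offense level for bribery of an official: 12.
R1 applies: 12 + 1 = 13.
R2 applies: 13 + 2 = 15.
R3 applies (level before this adjustment is 15 ≥ 7, so +4): 15 + 4 = 19.
R4 applies: 19 + 2 = 21.
R5 does not apply.
R6 applies: 21 + 2 = 23.
R7 applies (level before this adjustment is 23 ≥ 6, so +6): 23 + 6 = 29.
Level 29 exceeds the maximum of 21; capped at 21.
Final offense level: 21.
Criminal history: 15 prior points → Category 4 (11+).
Level 21 falls in the 21 band.
Grid: Level 21 × Category 4 = 2190-2520 days.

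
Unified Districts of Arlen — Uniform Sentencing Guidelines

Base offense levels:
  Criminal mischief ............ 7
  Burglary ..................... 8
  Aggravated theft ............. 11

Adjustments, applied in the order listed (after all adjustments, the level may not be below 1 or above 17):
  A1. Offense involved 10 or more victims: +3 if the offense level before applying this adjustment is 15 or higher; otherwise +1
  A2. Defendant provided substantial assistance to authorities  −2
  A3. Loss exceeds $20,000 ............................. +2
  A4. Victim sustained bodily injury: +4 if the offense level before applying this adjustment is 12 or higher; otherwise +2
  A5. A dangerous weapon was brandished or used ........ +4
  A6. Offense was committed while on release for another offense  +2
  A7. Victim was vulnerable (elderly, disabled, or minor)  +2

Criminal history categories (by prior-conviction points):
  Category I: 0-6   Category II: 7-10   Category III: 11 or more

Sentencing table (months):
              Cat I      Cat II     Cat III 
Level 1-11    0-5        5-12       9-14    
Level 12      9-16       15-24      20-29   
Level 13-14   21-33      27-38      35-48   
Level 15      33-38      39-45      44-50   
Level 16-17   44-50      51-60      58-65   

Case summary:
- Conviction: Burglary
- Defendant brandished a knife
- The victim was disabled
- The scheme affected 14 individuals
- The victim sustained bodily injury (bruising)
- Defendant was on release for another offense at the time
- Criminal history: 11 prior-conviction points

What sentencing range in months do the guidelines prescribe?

58-65 months

Base offense level for burglary: 8.
A1 applies (level before this adjustment is 8 < 15, so +1): 8 + 1 = 9.
A4 applies (level before this adjustment is 9 < 12, so +2): 9 + 2 = 11.
A5 applies: 11 + 4 = 15.
A6 applies: 15 + 2 = 17.
A7 applies: 17 + 2 = 19.
Level 19 exceeds the maximum of 17; capped at 17.
Final offense level: 17.
Criminal history: 11 prior points → Category III (11+).
Level 17 falls in the 16-17 band.
Grid: Level 16-17 × Category III = 58-65 months.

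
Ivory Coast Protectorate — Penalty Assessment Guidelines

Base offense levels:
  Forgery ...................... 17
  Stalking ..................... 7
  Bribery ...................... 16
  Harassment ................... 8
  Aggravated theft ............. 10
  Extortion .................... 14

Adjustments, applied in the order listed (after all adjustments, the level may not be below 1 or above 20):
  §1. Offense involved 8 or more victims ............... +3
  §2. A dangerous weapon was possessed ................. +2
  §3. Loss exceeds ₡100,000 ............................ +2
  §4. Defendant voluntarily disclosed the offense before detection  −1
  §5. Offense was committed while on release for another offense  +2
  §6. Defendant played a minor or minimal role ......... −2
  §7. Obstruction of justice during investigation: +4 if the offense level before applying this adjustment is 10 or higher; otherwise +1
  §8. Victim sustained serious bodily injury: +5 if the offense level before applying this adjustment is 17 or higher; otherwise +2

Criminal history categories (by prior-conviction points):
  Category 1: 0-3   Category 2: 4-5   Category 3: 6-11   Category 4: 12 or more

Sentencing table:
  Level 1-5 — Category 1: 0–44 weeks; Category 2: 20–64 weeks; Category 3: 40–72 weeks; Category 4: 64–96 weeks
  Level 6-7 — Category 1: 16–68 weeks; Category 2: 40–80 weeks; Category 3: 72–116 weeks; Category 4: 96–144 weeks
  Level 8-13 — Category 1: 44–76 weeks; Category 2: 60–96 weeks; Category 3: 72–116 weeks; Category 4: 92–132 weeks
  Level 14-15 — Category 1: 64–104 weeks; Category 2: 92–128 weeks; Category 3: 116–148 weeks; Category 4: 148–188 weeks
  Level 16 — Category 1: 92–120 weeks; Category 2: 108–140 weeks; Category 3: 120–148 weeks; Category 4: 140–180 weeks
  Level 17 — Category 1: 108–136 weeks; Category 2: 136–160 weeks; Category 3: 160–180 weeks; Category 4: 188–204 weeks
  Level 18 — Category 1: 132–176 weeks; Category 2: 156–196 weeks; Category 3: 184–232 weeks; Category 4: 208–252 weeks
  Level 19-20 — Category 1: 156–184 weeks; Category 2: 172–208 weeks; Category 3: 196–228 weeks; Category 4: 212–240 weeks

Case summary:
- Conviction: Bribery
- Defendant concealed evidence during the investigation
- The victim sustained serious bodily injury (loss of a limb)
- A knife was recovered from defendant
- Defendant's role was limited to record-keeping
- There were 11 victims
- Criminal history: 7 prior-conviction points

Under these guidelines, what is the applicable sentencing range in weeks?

Base offense level for bribery: 16.
§1 applies: 16 + 3 = 19.
§2 applies: 19 + 2 = 21.
§3 does not apply.
§4 does not apply.
§5 does not apply.
§6 applies: 21 − 2 = 19.
§7 applies (level before this adjustment is 19 ≥ 10, so +4): 19 + 4 = 23.
§8 applies (level before this adjustment is 23 ≥ 17, so +5): 23 + 5 = 28.
Level 28 exceeds the maximum of 20; capped at 20.
Final offense level: 20.
Criminal history: 7 prior points → Category 3 (6-11).
Level 20 falls in the 19-20 band.
Grid: Level 19-20 × Category 3 = 196-228 weeks.

196-228 weeks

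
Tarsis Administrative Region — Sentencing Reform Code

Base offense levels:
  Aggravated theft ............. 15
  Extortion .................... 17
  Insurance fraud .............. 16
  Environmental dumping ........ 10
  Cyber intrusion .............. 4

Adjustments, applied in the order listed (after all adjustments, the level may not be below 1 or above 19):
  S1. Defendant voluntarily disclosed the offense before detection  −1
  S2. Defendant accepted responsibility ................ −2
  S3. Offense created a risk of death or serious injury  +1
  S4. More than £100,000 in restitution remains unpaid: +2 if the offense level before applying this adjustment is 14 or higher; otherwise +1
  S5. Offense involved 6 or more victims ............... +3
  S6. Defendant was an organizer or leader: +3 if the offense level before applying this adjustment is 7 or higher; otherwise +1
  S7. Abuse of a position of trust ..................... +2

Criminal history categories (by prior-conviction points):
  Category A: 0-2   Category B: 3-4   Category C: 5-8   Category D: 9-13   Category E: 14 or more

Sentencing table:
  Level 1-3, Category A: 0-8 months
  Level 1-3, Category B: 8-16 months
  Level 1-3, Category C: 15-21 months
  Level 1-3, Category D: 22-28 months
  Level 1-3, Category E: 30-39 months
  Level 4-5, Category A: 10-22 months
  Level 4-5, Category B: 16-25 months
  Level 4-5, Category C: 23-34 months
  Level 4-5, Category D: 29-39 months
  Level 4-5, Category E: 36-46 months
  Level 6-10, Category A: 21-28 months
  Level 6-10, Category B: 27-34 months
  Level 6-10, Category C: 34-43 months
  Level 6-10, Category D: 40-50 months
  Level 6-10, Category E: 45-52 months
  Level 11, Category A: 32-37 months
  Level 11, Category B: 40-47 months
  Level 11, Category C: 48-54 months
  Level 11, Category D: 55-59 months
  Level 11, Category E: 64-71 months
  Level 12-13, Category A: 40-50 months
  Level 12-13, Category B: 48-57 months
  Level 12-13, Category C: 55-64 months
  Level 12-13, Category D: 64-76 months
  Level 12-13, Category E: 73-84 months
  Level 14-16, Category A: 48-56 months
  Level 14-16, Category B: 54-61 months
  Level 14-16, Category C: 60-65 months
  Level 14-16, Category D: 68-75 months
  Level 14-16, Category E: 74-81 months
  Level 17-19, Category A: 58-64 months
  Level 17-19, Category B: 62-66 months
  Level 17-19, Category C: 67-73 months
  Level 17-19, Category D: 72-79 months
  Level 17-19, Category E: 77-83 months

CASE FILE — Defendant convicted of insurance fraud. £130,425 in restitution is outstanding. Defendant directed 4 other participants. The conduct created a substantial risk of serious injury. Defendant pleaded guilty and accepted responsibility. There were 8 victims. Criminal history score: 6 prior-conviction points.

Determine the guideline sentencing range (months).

67-73 months

Base offense level for insurance fraud: 16.
S1 does not apply.
S2 applies: 16 − 2 = 14.
S3 applies: 14 + 1 = 15.
S4 applies (level before this adjustment is 15 ≥ 14, so +2): 15 + 2 = 17.
S5 applies: 17 + 3 = 20.
S6 applies (level before this adjustment is 20 ≥ 7, so +3): 20 + 3 = 23.
S7 does not apply.
Level 23 exceeds the maximum of 19; capped at 19.
Final offense level: 19.
Criminal history: 6 prior points → Category C (5-8).
Level 19 falls in the 17-19 band.
Grid: Level 17-19 × Category C = 67-73 months.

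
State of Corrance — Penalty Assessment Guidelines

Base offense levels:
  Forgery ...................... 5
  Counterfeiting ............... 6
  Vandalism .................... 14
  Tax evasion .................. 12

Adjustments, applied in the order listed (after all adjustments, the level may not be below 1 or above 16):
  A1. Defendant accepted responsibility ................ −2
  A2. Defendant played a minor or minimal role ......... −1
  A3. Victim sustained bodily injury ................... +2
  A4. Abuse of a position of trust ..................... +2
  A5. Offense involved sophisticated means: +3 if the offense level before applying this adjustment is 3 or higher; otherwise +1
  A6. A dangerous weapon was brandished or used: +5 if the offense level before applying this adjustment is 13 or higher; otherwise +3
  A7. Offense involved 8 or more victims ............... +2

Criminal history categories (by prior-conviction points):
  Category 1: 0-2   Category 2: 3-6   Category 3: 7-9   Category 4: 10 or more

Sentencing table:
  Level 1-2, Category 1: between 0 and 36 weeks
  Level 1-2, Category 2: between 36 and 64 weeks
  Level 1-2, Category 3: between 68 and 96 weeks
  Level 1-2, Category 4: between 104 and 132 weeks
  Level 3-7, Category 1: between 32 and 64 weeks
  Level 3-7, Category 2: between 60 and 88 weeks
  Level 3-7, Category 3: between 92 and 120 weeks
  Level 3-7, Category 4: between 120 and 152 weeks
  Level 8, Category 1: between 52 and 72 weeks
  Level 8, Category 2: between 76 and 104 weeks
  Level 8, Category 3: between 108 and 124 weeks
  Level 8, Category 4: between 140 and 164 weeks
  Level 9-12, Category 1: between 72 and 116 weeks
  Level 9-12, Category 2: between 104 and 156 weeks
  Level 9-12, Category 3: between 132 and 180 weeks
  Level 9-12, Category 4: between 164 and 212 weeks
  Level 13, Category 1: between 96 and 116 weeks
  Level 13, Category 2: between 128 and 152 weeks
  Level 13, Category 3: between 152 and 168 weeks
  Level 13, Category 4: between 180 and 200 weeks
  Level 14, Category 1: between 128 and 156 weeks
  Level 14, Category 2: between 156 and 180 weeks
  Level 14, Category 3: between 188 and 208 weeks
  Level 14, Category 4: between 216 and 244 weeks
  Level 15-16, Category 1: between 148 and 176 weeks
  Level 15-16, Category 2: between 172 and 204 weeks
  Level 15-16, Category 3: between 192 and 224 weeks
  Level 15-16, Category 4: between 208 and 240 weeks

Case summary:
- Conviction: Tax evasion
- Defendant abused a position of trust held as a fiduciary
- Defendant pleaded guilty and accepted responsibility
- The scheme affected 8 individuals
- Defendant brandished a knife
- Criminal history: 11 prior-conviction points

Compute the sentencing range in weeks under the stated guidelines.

Base offense level for tax evasion: 12.
A1 applies: 12 − 2 = 10.
A3 does not apply.
A4 applies: 10 + 2 = 12.
A5 does not apply.
A6 applies (level before this adjustment is 12 < 13, so +3): 12 + 3 = 15.
A7 applies: 15 + 2 = 17.
Level 17 exceeds the maximum of 16; capped at 16.
Final offense level: 16.
Criminal history: 11 prior points → Category 4 (10+).
Level 16 falls in the 15-16 band.
Grid: Level 15-16 × Category 4 = 208-240 weeks.

208-240 weeks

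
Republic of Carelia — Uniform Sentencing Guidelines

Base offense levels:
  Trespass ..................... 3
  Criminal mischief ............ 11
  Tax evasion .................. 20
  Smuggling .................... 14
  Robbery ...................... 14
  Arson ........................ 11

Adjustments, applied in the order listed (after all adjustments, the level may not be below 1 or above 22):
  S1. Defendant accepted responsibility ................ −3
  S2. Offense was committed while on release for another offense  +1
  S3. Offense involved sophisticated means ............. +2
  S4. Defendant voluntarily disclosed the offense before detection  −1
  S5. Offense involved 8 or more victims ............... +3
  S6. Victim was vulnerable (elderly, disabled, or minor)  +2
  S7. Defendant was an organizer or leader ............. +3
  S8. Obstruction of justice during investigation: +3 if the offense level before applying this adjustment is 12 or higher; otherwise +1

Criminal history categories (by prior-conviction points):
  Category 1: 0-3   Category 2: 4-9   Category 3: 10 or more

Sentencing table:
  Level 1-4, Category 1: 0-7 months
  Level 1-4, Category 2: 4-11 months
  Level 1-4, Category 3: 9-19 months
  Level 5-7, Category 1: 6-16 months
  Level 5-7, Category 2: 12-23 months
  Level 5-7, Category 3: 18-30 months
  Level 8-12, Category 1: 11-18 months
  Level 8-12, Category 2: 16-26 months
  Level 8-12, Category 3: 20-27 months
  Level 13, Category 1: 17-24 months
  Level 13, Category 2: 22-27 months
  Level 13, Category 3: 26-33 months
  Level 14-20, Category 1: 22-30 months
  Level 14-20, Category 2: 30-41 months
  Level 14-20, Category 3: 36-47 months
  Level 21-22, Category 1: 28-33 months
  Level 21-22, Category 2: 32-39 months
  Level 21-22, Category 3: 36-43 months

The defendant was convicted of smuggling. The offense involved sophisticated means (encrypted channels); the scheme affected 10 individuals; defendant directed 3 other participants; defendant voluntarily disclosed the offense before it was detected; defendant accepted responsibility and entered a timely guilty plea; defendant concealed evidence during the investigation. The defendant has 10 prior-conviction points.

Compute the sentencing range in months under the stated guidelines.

Base offense level for smuggling: 14.
S1 applies: 14 − 3 = 11.
S2 does not apply.
S3 applies: 11 + 2 = 13.
S4 applies: 13 − 1 = 12.
S5 applies: 12 + 3 = 15.
S7 applies: 15 + 3 = 18.
S8 applies (level before this adjustment is 18 ≥ 12, so +3): 18 + 3 = 21.
Final offense level: 21.
Criminal history: 10 prior points → Category 3 (10+).
Level 21 falls in the 21-22 band.
Grid: Level 21-22 × Category 3 = 36-43 months.

36-43 months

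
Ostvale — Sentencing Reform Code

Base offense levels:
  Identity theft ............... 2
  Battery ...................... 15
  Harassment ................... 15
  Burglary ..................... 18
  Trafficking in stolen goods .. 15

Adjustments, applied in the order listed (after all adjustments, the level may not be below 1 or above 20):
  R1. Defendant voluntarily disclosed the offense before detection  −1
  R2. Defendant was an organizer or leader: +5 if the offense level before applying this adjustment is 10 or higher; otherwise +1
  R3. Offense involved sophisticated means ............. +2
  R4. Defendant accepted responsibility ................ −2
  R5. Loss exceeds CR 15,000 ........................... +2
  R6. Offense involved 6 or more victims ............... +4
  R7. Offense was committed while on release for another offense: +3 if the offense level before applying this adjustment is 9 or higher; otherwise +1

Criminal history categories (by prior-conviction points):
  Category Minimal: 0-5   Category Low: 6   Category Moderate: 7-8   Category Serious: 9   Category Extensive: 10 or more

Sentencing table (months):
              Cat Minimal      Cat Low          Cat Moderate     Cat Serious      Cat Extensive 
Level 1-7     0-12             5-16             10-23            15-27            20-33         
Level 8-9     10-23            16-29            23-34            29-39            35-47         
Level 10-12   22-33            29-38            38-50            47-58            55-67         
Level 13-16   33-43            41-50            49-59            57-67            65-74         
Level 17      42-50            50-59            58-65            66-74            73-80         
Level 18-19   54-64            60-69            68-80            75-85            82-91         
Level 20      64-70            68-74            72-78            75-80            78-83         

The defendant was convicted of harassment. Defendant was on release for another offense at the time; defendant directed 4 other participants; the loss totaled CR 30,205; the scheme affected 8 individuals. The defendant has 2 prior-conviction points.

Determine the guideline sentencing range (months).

Base offense level for harassment: 15.
R1 does not apply.
R2 applies (level before this adjustment is 15 ≥ 10, so +5): 15 + 5 = 20.
R3 does not apply.
R5 applies: 20 + 2 = 22.
R6 applies: 22 + 4 = 26.
R7 applies (level before this adjustment is 26 ≥ 9, so +3): 26 + 3 = 29.
Level 29 exceeds the maximum of 20; capped at 20.
Final offense level: 20.
Criminal history: 2 prior points → Category Minimal (0-5).
Level 20 falls in the 20 band.
Grid: Level 20 × Category Minimal = 64-70 months.

64-70 months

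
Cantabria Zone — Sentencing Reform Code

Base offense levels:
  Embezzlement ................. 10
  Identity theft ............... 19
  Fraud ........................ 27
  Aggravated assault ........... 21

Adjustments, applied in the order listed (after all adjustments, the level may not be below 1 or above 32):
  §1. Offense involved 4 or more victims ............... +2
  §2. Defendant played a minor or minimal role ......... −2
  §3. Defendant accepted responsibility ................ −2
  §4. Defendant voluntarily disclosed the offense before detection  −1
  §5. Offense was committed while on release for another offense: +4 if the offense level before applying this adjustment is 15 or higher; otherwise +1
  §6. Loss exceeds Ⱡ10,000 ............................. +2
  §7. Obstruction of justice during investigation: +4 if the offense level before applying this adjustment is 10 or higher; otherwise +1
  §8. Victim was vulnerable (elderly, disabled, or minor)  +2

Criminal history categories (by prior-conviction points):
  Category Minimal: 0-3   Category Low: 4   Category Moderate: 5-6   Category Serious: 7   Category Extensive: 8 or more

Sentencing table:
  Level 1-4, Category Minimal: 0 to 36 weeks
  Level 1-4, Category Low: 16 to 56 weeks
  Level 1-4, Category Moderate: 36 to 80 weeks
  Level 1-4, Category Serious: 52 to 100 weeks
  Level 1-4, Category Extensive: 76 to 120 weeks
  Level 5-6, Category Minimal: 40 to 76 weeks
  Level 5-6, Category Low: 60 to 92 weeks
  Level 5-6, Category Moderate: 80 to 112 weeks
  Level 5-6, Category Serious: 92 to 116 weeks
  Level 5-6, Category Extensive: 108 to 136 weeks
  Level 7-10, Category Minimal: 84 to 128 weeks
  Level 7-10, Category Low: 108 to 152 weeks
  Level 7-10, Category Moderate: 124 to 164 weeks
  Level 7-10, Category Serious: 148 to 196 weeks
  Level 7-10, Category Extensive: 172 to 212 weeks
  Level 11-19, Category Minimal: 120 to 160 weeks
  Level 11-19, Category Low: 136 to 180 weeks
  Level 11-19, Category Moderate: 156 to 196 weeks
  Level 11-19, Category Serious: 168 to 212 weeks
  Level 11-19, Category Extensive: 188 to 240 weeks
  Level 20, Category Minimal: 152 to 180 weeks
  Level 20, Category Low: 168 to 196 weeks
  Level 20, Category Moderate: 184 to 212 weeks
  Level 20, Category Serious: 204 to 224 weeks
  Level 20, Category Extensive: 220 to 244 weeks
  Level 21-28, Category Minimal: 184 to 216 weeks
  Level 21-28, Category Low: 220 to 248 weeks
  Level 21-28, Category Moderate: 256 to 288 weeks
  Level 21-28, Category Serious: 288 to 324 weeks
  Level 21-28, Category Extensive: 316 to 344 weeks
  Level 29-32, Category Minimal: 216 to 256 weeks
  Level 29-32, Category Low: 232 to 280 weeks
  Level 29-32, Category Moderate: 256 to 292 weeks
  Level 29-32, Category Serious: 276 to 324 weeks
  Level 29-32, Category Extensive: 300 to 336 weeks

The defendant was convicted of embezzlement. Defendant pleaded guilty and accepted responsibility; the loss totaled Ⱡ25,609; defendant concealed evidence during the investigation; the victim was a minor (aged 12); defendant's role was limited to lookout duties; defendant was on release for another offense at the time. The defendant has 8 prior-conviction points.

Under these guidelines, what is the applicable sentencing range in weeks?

188-240 weeks

Base offense level for embezzlement: 10.
§2 applies: 10 − 2 = 8.
§3 applies: 8 − 2 = 6.
§4 does not apply.
§5 applies (level before this adjustment is 6 < 15, so +1): 6 + 1 = 7.
§6 applies: 7 + 2 = 9.
§7 applies (level before this adjustment is 9 < 10, so +1): 9 + 1 = 10.
§8 applies: 10 + 2 = 12.
Final offense level: 12.
Criminal history: 8 prior points → Category Extensive (8+).
Level 12 falls in the 11-19 band.
Grid: Level 11-19 × Category Extensive = 188-240 weeks.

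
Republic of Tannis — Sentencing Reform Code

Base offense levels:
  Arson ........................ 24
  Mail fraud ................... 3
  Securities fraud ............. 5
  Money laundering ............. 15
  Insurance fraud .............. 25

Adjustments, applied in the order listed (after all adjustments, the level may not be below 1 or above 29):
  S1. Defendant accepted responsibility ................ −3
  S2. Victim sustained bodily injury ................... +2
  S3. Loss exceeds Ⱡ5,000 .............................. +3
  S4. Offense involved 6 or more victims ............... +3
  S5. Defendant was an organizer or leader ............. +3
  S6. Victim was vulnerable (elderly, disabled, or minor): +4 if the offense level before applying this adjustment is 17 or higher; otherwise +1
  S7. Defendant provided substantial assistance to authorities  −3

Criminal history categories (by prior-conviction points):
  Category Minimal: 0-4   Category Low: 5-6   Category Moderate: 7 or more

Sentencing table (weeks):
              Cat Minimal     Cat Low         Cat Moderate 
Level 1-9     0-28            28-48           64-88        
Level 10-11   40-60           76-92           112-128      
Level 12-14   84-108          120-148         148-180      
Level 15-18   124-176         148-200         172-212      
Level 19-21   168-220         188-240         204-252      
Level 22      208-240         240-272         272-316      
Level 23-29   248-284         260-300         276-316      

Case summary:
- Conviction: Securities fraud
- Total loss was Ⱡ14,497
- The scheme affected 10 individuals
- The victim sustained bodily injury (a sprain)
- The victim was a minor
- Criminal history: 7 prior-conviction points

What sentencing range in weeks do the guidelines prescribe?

Base offense level for securities fraud: 5.
S2 applies: 5 + 2 = 7.
S3 applies: 7 + 3 = 10.
S4 applies: 10 + 3 = 13.
S5 does not apply.
S6 applies (level before this adjustment is 13 < 17, so +1): 13 + 1 = 14.
S7 does not apply.
Final offense level: 14.
Criminal history: 7 prior points → Category Moderate (7+).
Level 14 falls in the 12-14 band.
Grid: Level 12-14 × Category Moderate = 148-180 weeks.

148-180 weeks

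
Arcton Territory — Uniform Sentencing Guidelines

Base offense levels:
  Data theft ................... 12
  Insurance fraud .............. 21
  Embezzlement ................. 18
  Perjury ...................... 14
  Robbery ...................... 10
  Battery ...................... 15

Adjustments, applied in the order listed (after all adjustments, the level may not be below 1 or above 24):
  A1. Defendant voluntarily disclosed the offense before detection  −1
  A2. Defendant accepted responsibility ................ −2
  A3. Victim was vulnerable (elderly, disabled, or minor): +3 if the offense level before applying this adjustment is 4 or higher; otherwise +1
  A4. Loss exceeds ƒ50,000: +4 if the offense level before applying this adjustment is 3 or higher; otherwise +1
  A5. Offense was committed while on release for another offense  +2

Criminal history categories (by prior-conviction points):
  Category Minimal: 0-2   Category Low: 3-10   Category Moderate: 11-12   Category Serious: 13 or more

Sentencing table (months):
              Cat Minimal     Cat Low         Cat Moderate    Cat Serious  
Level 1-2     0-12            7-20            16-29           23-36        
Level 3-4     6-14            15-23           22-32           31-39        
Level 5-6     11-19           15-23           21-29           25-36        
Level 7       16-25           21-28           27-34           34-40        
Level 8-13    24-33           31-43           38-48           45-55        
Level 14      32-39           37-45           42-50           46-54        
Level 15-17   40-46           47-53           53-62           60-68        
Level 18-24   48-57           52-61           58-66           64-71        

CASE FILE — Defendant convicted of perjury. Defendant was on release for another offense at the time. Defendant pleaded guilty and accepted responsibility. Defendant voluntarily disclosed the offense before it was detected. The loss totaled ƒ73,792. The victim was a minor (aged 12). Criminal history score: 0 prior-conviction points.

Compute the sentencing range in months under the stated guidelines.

Base offense level for perjury: 14.
A1 applies: 14 − 1 = 13.
A2 applies: 13 − 2 = 11.
A3 applies (level before this adjustment is 11 ≥ 4, so +3): 11 + 3 = 14.
A4 applies (level before this adjustment is 14 ≥ 3, so +4): 14 + 4 = 18.
A5 applies: 18 + 2 = 20.
Final offense level: 20.
Criminal history: 0 prior points → Category Minimal (0-2).
Level 20 falls in the 18-24 band.
Grid: Level 18-24 × Category Minimal = 48-57 months.

48-57 months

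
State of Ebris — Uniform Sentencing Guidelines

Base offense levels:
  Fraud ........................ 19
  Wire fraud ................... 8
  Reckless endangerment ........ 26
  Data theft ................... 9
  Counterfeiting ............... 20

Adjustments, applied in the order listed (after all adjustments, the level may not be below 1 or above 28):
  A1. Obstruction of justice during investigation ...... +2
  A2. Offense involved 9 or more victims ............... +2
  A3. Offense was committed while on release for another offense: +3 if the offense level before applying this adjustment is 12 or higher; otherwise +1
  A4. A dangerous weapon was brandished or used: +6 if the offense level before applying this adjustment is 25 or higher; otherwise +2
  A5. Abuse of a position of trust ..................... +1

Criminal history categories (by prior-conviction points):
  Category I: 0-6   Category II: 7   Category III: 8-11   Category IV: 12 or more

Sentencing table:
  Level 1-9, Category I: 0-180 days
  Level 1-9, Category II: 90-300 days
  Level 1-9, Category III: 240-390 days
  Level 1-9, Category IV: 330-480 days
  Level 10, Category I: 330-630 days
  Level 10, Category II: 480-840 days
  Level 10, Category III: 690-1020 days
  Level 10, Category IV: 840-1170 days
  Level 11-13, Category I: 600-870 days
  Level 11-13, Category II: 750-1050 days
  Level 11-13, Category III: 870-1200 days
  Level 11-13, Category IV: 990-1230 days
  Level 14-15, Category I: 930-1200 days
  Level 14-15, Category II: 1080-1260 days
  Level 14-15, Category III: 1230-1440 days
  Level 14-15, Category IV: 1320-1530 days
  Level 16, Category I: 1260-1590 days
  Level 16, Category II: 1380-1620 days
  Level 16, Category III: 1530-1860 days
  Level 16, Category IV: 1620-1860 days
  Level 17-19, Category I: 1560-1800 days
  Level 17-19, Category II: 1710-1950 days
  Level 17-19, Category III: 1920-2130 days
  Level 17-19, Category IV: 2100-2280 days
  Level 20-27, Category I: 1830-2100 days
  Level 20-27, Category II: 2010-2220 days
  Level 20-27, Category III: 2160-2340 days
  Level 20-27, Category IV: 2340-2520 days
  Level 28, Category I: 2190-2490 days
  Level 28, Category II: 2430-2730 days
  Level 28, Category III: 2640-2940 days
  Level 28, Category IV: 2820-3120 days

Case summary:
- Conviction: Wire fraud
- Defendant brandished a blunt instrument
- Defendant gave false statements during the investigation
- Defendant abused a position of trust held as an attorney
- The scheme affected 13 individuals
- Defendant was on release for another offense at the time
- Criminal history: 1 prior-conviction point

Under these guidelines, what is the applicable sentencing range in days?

Base offense level for wire fraud: 8.
A1 applies: 8 + 2 = 10.
A2 applies: 10 + 2 = 12.
A3 applies (level before this adjustment is 12 ≥ 12, so +3): 12 + 3 = 15.
A4 applies (level before this adjustment is 15 < 25, so +2): 15 + 2 = 17.
A5 applies: 17 + 1 = 18.
Final offense level: 18.
Criminal history: 1 prior point → Category I (0-6).
Level 18 falls in the 17-19 band.
Grid: Level 17-19 × Category I = 1560-1800 days.

1560-1800 days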